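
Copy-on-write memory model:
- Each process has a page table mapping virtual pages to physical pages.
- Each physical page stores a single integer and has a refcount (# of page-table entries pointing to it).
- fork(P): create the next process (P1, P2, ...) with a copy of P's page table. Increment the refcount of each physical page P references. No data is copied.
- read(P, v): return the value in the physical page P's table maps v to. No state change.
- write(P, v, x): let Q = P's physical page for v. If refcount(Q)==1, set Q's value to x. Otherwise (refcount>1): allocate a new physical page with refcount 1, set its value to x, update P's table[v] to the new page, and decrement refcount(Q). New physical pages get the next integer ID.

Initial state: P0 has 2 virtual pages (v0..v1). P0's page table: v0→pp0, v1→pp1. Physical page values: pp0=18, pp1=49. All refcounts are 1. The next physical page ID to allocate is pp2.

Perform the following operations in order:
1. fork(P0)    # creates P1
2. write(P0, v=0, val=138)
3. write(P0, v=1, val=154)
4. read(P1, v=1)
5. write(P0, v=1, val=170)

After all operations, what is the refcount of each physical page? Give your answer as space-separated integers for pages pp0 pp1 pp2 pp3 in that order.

Answer: 1 1 1 1

Derivation:
Op 1: fork(P0) -> P1. 2 ppages; refcounts: pp0:2 pp1:2
Op 2: write(P0, v0, 138). refcount(pp0)=2>1 -> COPY to pp2. 3 ppages; refcounts: pp0:1 pp1:2 pp2:1
Op 3: write(P0, v1, 154). refcount(pp1)=2>1 -> COPY to pp3. 4 ppages; refcounts: pp0:1 pp1:1 pp2:1 pp3:1
Op 4: read(P1, v1) -> 49. No state change.
Op 5: write(P0, v1, 170). refcount(pp3)=1 -> write in place. 4 ppages; refcounts: pp0:1 pp1:1 pp2:1 pp3:1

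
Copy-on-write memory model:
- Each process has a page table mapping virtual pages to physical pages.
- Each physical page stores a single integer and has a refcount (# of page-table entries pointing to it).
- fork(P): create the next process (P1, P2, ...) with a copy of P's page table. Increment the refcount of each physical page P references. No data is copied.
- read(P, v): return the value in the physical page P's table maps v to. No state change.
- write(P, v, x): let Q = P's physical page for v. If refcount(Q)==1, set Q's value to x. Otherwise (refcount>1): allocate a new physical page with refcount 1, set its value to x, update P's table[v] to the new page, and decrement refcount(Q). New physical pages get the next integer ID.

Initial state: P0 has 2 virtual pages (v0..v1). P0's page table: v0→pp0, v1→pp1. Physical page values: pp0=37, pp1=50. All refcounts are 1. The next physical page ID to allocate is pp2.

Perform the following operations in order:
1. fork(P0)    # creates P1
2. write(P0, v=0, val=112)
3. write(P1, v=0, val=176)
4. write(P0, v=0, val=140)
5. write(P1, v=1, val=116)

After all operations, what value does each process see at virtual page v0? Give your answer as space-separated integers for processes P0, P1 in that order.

Answer: 140 176

Derivation:
Op 1: fork(P0) -> P1. 2 ppages; refcounts: pp0:2 pp1:2
Op 2: write(P0, v0, 112). refcount(pp0)=2>1 -> COPY to pp2. 3 ppages; refcounts: pp0:1 pp1:2 pp2:1
Op 3: write(P1, v0, 176). refcount(pp0)=1 -> write in place. 3 ppages; refcounts: pp0:1 pp1:2 pp2:1
Op 4: write(P0, v0, 140). refcount(pp2)=1 -> write in place. 3 ppages; refcounts: pp0:1 pp1:2 pp2:1
Op 5: write(P1, v1, 116). refcount(pp1)=2>1 -> COPY to pp3. 4 ppages; refcounts: pp0:1 pp1:1 pp2:1 pp3:1
P0: v0 -> pp2 = 140
P1: v0 -> pp0 = 176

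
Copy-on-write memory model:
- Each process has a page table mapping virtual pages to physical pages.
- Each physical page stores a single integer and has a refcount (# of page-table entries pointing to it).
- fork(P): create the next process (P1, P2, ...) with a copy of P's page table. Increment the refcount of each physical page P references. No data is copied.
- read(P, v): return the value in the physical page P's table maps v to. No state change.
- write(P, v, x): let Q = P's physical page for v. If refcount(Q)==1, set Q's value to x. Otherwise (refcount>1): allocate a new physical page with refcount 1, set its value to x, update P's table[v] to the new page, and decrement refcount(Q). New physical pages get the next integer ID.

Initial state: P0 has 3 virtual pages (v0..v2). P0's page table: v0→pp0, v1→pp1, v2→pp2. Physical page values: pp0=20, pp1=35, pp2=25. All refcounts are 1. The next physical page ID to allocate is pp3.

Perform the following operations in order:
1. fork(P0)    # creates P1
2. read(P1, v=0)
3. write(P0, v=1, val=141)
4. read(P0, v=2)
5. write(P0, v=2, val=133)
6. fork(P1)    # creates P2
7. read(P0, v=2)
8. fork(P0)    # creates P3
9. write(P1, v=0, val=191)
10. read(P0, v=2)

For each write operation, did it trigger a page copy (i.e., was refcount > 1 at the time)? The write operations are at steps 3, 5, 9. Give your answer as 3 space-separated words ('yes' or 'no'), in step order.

Op 1: fork(P0) -> P1. 3 ppages; refcounts: pp0:2 pp1:2 pp2:2
Op 2: read(P1, v0) -> 20. No state change.
Op 3: write(P0, v1, 141). refcount(pp1)=2>1 -> COPY to pp3. 4 ppages; refcounts: pp0:2 pp1:1 pp2:2 pp3:1
Op 4: read(P0, v2) -> 25. No state change.
Op 5: write(P0, v2, 133). refcount(pp2)=2>1 -> COPY to pp4. 5 ppages; refcounts: pp0:2 pp1:1 pp2:1 pp3:1 pp4:1
Op 6: fork(P1) -> P2. 5 ppages; refcounts: pp0:3 pp1:2 pp2:2 pp3:1 pp4:1
Op 7: read(P0, v2) -> 133. No state change.
Op 8: fork(P0) -> P3. 5 ppages; refcounts: pp0:4 pp1:2 pp2:2 pp3:2 pp4:2
Op 9: write(P1, v0, 191). refcount(pp0)=4>1 -> COPY to pp5. 6 ppages; refcounts: pp0:3 pp1:2 pp2:2 pp3:2 pp4:2 pp5:1
Op 10: read(P0, v2) -> 133. No state change.

yes yes yes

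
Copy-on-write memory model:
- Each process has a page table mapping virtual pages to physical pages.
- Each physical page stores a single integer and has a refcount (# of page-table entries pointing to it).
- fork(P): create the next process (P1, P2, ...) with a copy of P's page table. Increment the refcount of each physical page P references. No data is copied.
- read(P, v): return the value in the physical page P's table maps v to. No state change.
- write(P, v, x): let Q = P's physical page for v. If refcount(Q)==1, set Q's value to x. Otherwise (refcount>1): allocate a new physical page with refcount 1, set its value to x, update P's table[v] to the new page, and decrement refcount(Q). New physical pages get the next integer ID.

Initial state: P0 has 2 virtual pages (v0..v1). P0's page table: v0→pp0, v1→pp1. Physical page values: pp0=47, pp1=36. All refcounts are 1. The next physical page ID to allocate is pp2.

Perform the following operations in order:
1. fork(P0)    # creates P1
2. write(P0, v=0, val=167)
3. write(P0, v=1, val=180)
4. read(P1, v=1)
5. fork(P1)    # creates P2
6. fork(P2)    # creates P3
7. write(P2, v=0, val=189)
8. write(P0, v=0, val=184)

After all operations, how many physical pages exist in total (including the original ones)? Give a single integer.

Op 1: fork(P0) -> P1. 2 ppages; refcounts: pp0:2 pp1:2
Op 2: write(P0, v0, 167). refcount(pp0)=2>1 -> COPY to pp2. 3 ppages; refcounts: pp0:1 pp1:2 pp2:1
Op 3: write(P0, v1, 180). refcount(pp1)=2>1 -> COPY to pp3. 4 ppages; refcounts: pp0:1 pp1:1 pp2:1 pp3:1
Op 4: read(P1, v1) -> 36. No state change.
Op 5: fork(P1) -> P2. 4 ppages; refcounts: pp0:2 pp1:2 pp2:1 pp3:1
Op 6: fork(P2) -> P3. 4 ppages; refcounts: pp0:3 pp1:3 pp2:1 pp3:1
Op 7: write(P2, v0, 189). refcount(pp0)=3>1 -> COPY to pp4. 5 ppages; refcounts: pp0:2 pp1:3 pp2:1 pp3:1 pp4:1
Op 8: write(P0, v0, 184). refcount(pp2)=1 -> write in place. 5 ppages; refcounts: pp0:2 pp1:3 pp2:1 pp3:1 pp4:1

Answer: 5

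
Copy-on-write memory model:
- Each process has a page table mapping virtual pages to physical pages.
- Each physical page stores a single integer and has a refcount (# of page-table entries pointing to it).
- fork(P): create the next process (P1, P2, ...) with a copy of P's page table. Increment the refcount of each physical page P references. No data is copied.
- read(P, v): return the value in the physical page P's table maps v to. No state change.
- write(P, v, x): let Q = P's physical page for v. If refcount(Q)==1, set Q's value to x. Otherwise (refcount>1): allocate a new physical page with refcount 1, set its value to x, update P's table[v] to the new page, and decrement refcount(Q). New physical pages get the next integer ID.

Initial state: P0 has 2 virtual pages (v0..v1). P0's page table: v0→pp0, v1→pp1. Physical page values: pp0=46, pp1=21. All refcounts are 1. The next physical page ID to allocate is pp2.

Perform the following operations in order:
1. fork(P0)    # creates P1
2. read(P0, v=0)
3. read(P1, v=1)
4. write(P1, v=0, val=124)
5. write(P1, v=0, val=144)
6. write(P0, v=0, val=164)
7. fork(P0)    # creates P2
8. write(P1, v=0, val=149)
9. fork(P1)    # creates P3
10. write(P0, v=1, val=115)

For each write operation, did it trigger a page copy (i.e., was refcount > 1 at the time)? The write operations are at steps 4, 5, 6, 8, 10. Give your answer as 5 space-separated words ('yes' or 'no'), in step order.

Op 1: fork(P0) -> P1. 2 ppages; refcounts: pp0:2 pp1:2
Op 2: read(P0, v0) -> 46. No state change.
Op 3: read(P1, v1) -> 21. No state change.
Op 4: write(P1, v0, 124). refcount(pp0)=2>1 -> COPY to pp2. 3 ppages; refcounts: pp0:1 pp1:2 pp2:1
Op 5: write(P1, v0, 144). refcount(pp2)=1 -> write in place. 3 ppages; refcounts: pp0:1 pp1:2 pp2:1
Op 6: write(P0, v0, 164). refcount(pp0)=1 -> write in place. 3 ppages; refcounts: pp0:1 pp1:2 pp2:1
Op 7: fork(P0) -> P2. 3 ppages; refcounts: pp0:2 pp1:3 pp2:1
Op 8: write(P1, v0, 149). refcount(pp2)=1 -> write in place. 3 ppages; refcounts: pp0:2 pp1:3 pp2:1
Op 9: fork(P1) -> P3. 3 ppages; refcounts: pp0:2 pp1:4 pp2:2
Op 10: write(P0, v1, 115). refcount(pp1)=4>1 -> COPY to pp3. 4 ppages; refcounts: pp0:2 pp1:3 pp2:2 pp3:1

yes no no no yes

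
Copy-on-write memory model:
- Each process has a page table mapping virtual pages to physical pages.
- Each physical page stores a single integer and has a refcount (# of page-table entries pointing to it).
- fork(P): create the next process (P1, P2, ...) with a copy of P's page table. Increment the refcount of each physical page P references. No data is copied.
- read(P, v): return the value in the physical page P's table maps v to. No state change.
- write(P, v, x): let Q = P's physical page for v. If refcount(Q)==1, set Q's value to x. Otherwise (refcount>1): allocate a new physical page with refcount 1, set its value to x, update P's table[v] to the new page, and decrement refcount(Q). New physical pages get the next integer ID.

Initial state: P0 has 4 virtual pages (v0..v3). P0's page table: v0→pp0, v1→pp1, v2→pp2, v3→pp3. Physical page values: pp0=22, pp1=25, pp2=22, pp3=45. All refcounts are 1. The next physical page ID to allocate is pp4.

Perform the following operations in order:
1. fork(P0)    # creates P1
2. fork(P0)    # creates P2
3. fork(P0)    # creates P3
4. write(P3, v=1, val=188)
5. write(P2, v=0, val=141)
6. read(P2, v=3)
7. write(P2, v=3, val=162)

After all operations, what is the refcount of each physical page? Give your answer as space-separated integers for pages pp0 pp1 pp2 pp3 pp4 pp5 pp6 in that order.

Op 1: fork(P0) -> P1. 4 ppages; refcounts: pp0:2 pp1:2 pp2:2 pp3:2
Op 2: fork(P0) -> P2. 4 ppages; refcounts: pp0:3 pp1:3 pp2:3 pp3:3
Op 3: fork(P0) -> P3. 4 ppages; refcounts: pp0:4 pp1:4 pp2:4 pp3:4
Op 4: write(P3, v1, 188). refcount(pp1)=4>1 -> COPY to pp4. 5 ppages; refcounts: pp0:4 pp1:3 pp2:4 pp3:4 pp4:1
Op 5: write(P2, v0, 141). refcount(pp0)=4>1 -> COPY to pp5. 6 ppages; refcounts: pp0:3 pp1:3 pp2:4 pp3:4 pp4:1 pp5:1
Op 6: read(P2, v3) -> 45. No state change.
Op 7: write(P2, v3, 162). refcount(pp3)=4>1 -> COPY to pp6. 7 ppages; refcounts: pp0:3 pp1:3 pp2:4 pp3:3 pp4:1 pp5:1 pp6:1

Answer: 3 3 4 3 1 1 1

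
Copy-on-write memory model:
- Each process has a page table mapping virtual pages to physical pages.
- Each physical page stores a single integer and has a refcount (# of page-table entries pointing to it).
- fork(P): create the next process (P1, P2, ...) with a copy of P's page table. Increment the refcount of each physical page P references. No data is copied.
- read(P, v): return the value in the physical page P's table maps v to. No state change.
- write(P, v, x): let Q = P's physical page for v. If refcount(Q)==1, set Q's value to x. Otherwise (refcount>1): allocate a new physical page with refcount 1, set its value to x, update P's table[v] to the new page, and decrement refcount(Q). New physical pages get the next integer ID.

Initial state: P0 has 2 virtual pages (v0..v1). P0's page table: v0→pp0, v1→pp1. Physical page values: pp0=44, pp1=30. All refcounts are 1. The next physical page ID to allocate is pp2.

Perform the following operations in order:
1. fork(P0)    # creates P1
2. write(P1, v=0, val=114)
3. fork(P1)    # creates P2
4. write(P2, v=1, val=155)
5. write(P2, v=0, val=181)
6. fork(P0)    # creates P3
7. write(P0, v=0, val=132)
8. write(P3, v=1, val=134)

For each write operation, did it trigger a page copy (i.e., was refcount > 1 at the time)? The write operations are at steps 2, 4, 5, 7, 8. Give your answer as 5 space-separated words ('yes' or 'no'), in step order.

Op 1: fork(P0) -> P1. 2 ppages; refcounts: pp0:2 pp1:2
Op 2: write(P1, v0, 114). refcount(pp0)=2>1 -> COPY to pp2. 3 ppages; refcounts: pp0:1 pp1:2 pp2:1
Op 3: fork(P1) -> P2. 3 ppages; refcounts: pp0:1 pp1:3 pp2:2
Op 4: write(P2, v1, 155). refcount(pp1)=3>1 -> COPY to pp3. 4 ppages; refcounts: pp0:1 pp1:2 pp2:2 pp3:1
Op 5: write(P2, v0, 181). refcount(pp2)=2>1 -> COPY to pp4. 5 ppages; refcounts: pp0:1 pp1:2 pp2:1 pp3:1 pp4:1
Op 6: fork(P0) -> P3. 5 ppages; refcounts: pp0:2 pp1:3 pp2:1 pp3:1 pp4:1
Op 7: write(P0, v0, 132). refcount(pp0)=2>1 -> COPY to pp5. 6 ppages; refcounts: pp0:1 pp1:3 pp2:1 pp3:1 pp4:1 pp5:1
Op 8: write(P3, v1, 134). refcount(pp1)=3>1 -> COPY to pp6. 7 ppages; refcounts: pp0:1 pp1:2 pp2:1 pp3:1 pp4:1 pp5:1 pp6:1

yes yes yes yes yes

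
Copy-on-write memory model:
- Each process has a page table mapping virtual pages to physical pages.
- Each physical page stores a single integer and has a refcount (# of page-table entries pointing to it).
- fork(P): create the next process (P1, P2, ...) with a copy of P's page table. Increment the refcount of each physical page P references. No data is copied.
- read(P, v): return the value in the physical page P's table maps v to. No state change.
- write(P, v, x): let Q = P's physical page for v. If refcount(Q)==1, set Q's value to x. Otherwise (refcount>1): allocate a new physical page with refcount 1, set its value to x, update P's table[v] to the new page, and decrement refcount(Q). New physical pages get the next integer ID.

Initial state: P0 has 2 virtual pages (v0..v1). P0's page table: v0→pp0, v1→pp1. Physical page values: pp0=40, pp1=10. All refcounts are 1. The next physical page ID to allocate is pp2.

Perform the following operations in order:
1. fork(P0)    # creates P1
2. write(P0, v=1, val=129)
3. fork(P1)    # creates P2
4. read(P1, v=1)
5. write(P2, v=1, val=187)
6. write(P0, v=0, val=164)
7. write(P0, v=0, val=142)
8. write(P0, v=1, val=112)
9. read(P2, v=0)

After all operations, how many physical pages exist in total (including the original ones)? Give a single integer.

Op 1: fork(P0) -> P1. 2 ppages; refcounts: pp0:2 pp1:2
Op 2: write(P0, v1, 129). refcount(pp1)=2>1 -> COPY to pp2. 3 ppages; refcounts: pp0:2 pp1:1 pp2:1
Op 3: fork(P1) -> P2. 3 ppages; refcounts: pp0:3 pp1:2 pp2:1
Op 4: read(P1, v1) -> 10. No state change.
Op 5: write(P2, v1, 187). refcount(pp1)=2>1 -> COPY to pp3. 4 ppages; refcounts: pp0:3 pp1:1 pp2:1 pp3:1
Op 6: write(P0, v0, 164). refcount(pp0)=3>1 -> COPY to pp4. 5 ppages; refcounts: pp0:2 pp1:1 pp2:1 pp3:1 pp4:1
Op 7: write(P0, v0, 142). refcount(pp4)=1 -> write in place. 5 ppages; refcounts: pp0:2 pp1:1 pp2:1 pp3:1 pp4:1
Op 8: write(P0, v1, 112). refcount(pp2)=1 -> write in place. 5 ppages; refcounts: pp0:2 pp1:1 pp2:1 pp3:1 pp4:1
Op 9: read(P2, v0) -> 40. No state change.

Answer: 5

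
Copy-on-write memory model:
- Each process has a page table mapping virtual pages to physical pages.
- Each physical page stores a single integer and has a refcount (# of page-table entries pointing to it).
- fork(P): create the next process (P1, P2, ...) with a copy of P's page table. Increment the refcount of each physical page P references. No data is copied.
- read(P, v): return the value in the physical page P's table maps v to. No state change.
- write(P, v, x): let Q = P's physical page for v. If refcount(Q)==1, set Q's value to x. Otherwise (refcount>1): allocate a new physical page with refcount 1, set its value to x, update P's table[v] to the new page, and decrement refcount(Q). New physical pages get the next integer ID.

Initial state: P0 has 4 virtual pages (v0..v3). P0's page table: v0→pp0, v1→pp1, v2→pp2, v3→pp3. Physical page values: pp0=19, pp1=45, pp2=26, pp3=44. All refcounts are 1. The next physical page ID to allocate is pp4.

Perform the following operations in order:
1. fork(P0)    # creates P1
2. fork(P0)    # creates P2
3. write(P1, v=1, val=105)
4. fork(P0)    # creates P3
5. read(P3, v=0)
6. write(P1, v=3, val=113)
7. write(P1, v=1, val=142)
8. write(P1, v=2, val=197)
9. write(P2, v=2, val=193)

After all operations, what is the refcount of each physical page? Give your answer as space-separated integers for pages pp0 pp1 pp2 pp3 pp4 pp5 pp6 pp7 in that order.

Answer: 4 3 2 3 1 1 1 1

Derivation:
Op 1: fork(P0) -> P1. 4 ppages; refcounts: pp0:2 pp1:2 pp2:2 pp3:2
Op 2: fork(P0) -> P2. 4 ppages; refcounts: pp0:3 pp1:3 pp2:3 pp3:3
Op 3: write(P1, v1, 105). refcount(pp1)=3>1 -> COPY to pp4. 5 ppages; refcounts: pp0:3 pp1:2 pp2:3 pp3:3 pp4:1
Op 4: fork(P0) -> P3. 5 ppages; refcounts: pp0:4 pp1:3 pp2:4 pp3:4 pp4:1
Op 5: read(P3, v0) -> 19. No state change.
Op 6: write(P1, v3, 113). refcount(pp3)=4>1 -> COPY to pp5. 6 ppages; refcounts: pp0:4 pp1:3 pp2:4 pp3:3 pp4:1 pp5:1
Op 7: write(P1, v1, 142). refcount(pp4)=1 -> write in place. 6 ppages; refcounts: pp0:4 pp1:3 pp2:4 pp3:3 pp4:1 pp5:1
Op 8: write(P1, v2, 197). refcount(pp2)=4>1 -> COPY to pp6. 7 ppages; refcounts: pp0:4 pp1:3 pp2:3 pp3:3 pp4:1 pp5:1 pp6:1
Op 9: write(P2, v2, 193). refcount(pp2)=3>1 -> COPY to pp7. 8 ppages; refcounts: pp0:4 pp1:3 pp2:2 pp3:3 pp4:1 pp5:1 pp6:1 pp7:1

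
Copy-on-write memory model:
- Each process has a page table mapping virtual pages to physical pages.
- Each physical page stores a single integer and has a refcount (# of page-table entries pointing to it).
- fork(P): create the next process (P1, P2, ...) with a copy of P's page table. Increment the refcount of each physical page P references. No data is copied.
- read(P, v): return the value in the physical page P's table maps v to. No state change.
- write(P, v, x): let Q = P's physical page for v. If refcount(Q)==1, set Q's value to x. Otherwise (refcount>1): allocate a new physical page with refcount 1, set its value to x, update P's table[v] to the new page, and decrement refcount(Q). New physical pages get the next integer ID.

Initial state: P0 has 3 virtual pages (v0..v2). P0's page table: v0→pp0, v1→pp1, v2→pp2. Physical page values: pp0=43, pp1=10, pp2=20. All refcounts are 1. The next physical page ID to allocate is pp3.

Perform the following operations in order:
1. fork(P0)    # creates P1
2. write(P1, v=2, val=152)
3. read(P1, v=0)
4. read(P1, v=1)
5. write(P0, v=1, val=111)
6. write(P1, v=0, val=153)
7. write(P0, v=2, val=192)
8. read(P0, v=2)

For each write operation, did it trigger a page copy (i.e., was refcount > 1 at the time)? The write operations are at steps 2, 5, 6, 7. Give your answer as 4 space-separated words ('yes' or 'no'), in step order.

Op 1: fork(P0) -> P1. 3 ppages; refcounts: pp0:2 pp1:2 pp2:2
Op 2: write(P1, v2, 152). refcount(pp2)=2>1 -> COPY to pp3. 4 ppages; refcounts: pp0:2 pp1:2 pp2:1 pp3:1
Op 3: read(P1, v0) -> 43. No state change.
Op 4: read(P1, v1) -> 10. No state change.
Op 5: write(P0, v1, 111). refcount(pp1)=2>1 -> COPY to pp4. 5 ppages; refcounts: pp0:2 pp1:1 pp2:1 pp3:1 pp4:1
Op 6: write(P1, v0, 153). refcount(pp0)=2>1 -> COPY to pp5. 6 ppages; refcounts: pp0:1 pp1:1 pp2:1 pp3:1 pp4:1 pp5:1
Op 7: write(P0, v2, 192). refcount(pp2)=1 -> write in place. 6 ppages; refcounts: pp0:1 pp1:1 pp2:1 pp3:1 pp4:1 pp5:1
Op 8: read(P0, v2) -> 192. No state change.

yes yes yes no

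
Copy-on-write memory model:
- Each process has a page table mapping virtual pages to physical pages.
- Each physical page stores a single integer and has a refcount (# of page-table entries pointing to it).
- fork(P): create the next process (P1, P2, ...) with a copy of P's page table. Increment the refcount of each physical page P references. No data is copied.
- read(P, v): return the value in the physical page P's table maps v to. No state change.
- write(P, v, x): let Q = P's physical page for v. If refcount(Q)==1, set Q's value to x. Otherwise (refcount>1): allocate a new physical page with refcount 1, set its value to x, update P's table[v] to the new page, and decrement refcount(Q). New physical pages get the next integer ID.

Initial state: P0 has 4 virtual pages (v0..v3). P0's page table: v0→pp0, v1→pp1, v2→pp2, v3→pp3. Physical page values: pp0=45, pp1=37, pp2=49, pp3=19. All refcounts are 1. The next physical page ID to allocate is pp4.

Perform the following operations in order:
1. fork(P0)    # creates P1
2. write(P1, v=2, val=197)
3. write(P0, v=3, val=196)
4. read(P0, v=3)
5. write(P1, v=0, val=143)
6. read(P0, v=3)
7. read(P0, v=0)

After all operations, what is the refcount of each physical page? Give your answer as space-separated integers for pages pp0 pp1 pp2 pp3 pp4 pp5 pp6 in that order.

Op 1: fork(P0) -> P1. 4 ppages; refcounts: pp0:2 pp1:2 pp2:2 pp3:2
Op 2: write(P1, v2, 197). refcount(pp2)=2>1 -> COPY to pp4. 5 ppages; refcounts: pp0:2 pp1:2 pp2:1 pp3:2 pp4:1
Op 3: write(P0, v3, 196). refcount(pp3)=2>1 -> COPY to pp5. 6 ppages; refcounts: pp0:2 pp1:2 pp2:1 pp3:1 pp4:1 pp5:1
Op 4: read(P0, v3) -> 196. No state change.
Op 5: write(P1, v0, 143). refcount(pp0)=2>1 -> COPY to pp6. 7 ppages; refcounts: pp0:1 pp1:2 pp2:1 pp3:1 pp4:1 pp5:1 pp6:1
Op 6: read(P0, v3) -> 196. No state change.
Op 7: read(P0, v0) -> 45. No state change.

Answer: 1 2 1 1 1 1 1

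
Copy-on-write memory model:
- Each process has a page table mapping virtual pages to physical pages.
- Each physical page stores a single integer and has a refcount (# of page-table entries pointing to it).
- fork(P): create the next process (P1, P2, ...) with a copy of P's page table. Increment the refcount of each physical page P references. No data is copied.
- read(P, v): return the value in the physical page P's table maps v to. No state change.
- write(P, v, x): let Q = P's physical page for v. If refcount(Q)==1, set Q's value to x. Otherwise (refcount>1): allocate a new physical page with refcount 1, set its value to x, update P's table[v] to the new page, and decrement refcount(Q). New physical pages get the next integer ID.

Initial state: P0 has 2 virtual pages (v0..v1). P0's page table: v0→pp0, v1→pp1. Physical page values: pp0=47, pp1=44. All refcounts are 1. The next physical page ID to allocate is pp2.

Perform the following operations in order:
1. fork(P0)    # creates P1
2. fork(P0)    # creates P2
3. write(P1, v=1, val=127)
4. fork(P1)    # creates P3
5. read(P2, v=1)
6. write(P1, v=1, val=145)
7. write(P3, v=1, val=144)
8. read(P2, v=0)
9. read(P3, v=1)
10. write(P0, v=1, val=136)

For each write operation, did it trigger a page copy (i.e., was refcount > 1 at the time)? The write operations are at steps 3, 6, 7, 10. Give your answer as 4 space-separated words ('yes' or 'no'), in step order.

Op 1: fork(P0) -> P1. 2 ppages; refcounts: pp0:2 pp1:2
Op 2: fork(P0) -> P2. 2 ppages; refcounts: pp0:3 pp1:3
Op 3: write(P1, v1, 127). refcount(pp1)=3>1 -> COPY to pp2. 3 ppages; refcounts: pp0:3 pp1:2 pp2:1
Op 4: fork(P1) -> P3. 3 ppages; refcounts: pp0:4 pp1:2 pp2:2
Op 5: read(P2, v1) -> 44. No state change.
Op 6: write(P1, v1, 145). refcount(pp2)=2>1 -> COPY to pp3. 4 ppages; refcounts: pp0:4 pp1:2 pp2:1 pp3:1
Op 7: write(P3, v1, 144). refcount(pp2)=1 -> write in place. 4 ppages; refcounts: pp0:4 pp1:2 pp2:1 pp3:1
Op 8: read(P2, v0) -> 47. No state change.
Op 9: read(P3, v1) -> 144. No state change.
Op 10: write(P0, v1, 136). refcount(pp1)=2>1 -> COPY to pp4. 5 ppages; refcounts: pp0:4 pp1:1 pp2:1 pp3:1 pp4:1

yes yes no yes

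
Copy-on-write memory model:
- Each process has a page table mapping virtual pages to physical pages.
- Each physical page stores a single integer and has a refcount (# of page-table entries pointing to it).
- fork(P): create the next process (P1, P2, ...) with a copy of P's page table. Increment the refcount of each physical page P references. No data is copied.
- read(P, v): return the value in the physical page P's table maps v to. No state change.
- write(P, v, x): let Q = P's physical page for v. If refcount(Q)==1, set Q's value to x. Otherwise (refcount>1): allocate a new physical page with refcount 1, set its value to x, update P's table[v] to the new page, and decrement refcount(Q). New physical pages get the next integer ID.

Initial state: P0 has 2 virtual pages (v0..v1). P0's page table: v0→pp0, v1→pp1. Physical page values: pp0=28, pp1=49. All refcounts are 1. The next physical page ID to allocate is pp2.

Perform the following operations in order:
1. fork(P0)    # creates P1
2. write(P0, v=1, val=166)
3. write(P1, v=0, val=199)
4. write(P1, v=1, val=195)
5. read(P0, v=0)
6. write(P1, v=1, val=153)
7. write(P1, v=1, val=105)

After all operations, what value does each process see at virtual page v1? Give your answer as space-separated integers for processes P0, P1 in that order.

Op 1: fork(P0) -> P1. 2 ppages; refcounts: pp0:2 pp1:2
Op 2: write(P0, v1, 166). refcount(pp1)=2>1 -> COPY to pp2. 3 ppages; refcounts: pp0:2 pp1:1 pp2:1
Op 3: write(P1, v0, 199). refcount(pp0)=2>1 -> COPY to pp3. 4 ppages; refcounts: pp0:1 pp1:1 pp2:1 pp3:1
Op 4: write(P1, v1, 195). refcount(pp1)=1 -> write in place. 4 ppages; refcounts: pp0:1 pp1:1 pp2:1 pp3:1
Op 5: read(P0, v0) -> 28. No state change.
Op 6: write(P1, v1, 153). refcount(pp1)=1 -> write in place. 4 ppages; refcounts: pp0:1 pp1:1 pp2:1 pp3:1
Op 7: write(P1, v1, 105). refcount(pp1)=1 -> write in place. 4 ppages; refcounts: pp0:1 pp1:1 pp2:1 pp3:1
P0: v1 -> pp2 = 166
P1: v1 -> pp1 = 105

Answer: 166 105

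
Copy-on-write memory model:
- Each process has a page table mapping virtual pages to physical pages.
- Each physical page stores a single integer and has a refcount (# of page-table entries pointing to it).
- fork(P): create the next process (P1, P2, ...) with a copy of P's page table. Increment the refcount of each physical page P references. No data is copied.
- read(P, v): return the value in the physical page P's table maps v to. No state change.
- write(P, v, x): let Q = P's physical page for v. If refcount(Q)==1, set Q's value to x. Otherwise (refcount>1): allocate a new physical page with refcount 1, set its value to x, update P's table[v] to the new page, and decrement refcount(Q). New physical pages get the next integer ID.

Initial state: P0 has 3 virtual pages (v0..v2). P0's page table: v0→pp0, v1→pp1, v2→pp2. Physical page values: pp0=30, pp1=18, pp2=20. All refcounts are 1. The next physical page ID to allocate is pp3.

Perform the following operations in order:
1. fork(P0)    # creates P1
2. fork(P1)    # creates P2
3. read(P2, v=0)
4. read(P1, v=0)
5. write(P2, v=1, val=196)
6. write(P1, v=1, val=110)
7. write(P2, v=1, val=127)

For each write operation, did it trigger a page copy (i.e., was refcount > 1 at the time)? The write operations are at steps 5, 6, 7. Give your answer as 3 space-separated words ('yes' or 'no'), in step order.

Op 1: fork(P0) -> P1. 3 ppages; refcounts: pp0:2 pp1:2 pp2:2
Op 2: fork(P1) -> P2. 3 ppages; refcounts: pp0:3 pp1:3 pp2:3
Op 3: read(P2, v0) -> 30. No state change.
Op 4: read(P1, v0) -> 30. No state change.
Op 5: write(P2, v1, 196). refcount(pp1)=3>1 -> COPY to pp3. 4 ppages; refcounts: pp0:3 pp1:2 pp2:3 pp3:1
Op 6: write(P1, v1, 110). refcount(pp1)=2>1 -> COPY to pp4. 5 ppages; refcounts: pp0:3 pp1:1 pp2:3 pp3:1 pp4:1
Op 7: write(P2, v1, 127). refcount(pp3)=1 -> write in place. 5 ppages; refcounts: pp0:3 pp1:1 pp2:3 pp3:1 pp4:1

yes yes no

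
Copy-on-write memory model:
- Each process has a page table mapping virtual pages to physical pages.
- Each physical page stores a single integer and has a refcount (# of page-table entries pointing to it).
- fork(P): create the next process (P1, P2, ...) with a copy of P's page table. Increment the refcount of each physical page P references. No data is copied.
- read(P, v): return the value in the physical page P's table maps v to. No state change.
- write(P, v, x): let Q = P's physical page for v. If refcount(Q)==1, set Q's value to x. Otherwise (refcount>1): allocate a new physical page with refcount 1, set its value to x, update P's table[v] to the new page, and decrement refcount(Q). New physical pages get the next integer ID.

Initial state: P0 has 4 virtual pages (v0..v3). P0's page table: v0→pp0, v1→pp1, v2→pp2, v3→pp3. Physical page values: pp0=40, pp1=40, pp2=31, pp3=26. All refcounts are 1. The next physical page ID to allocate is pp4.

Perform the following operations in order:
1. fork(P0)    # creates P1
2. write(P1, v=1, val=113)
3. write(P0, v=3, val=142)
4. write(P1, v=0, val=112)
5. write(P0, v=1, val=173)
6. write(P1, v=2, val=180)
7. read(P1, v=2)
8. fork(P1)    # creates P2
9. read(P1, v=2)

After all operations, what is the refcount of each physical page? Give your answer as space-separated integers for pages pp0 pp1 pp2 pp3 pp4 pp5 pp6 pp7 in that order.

Op 1: fork(P0) -> P1. 4 ppages; refcounts: pp0:2 pp1:2 pp2:2 pp3:2
Op 2: write(P1, v1, 113). refcount(pp1)=2>1 -> COPY to pp4. 5 ppages; refcounts: pp0:2 pp1:1 pp2:2 pp3:2 pp4:1
Op 3: write(P0, v3, 142). refcount(pp3)=2>1 -> COPY to pp5. 6 ppages; refcounts: pp0:2 pp1:1 pp2:2 pp3:1 pp4:1 pp5:1
Op 4: write(P1, v0, 112). refcount(pp0)=2>1 -> COPY to pp6. 7 ppages; refcounts: pp0:1 pp1:1 pp2:2 pp3:1 pp4:1 pp5:1 pp6:1
Op 5: write(P0, v1, 173). refcount(pp1)=1 -> write in place. 7 ppages; refcounts: pp0:1 pp1:1 pp2:2 pp3:1 pp4:1 pp5:1 pp6:1
Op 6: write(P1, v2, 180). refcount(pp2)=2>1 -> COPY to pp7. 8 ppages; refcounts: pp0:1 pp1:1 pp2:1 pp3:1 pp4:1 pp5:1 pp6:1 pp7:1
Op 7: read(P1, v2) -> 180. No state change.
Op 8: fork(P1) -> P2. 8 ppages; refcounts: pp0:1 pp1:1 pp2:1 pp3:2 pp4:2 pp5:1 pp6:2 pp7:2
Op 9: read(P1, v2) -> 180. No state change.

Answer: 1 1 1 2 2 1 2 2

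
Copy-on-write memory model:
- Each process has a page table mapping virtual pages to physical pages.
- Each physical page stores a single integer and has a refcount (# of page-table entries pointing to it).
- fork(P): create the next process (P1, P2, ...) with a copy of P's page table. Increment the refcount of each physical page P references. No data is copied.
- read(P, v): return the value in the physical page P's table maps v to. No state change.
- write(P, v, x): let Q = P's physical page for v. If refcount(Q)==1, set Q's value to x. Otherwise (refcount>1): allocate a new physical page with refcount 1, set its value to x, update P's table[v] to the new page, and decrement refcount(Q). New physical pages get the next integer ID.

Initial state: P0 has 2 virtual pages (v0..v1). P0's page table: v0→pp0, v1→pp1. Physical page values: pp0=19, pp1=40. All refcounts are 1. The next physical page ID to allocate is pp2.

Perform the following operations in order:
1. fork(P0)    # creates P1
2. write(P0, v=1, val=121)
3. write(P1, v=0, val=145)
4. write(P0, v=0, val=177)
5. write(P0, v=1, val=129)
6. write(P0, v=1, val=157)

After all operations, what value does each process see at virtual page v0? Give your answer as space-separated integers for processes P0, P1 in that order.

Answer: 177 145

Derivation:
Op 1: fork(P0) -> P1. 2 ppages; refcounts: pp0:2 pp1:2
Op 2: write(P0, v1, 121). refcount(pp1)=2>1 -> COPY to pp2. 3 ppages; refcounts: pp0:2 pp1:1 pp2:1
Op 3: write(P1, v0, 145). refcount(pp0)=2>1 -> COPY to pp3. 4 ppages; refcounts: pp0:1 pp1:1 pp2:1 pp3:1
Op 4: write(P0, v0, 177). refcount(pp0)=1 -> write in place. 4 ppages; refcounts: pp0:1 pp1:1 pp2:1 pp3:1
Op 5: write(P0, v1, 129). refcount(pp2)=1 -> write in place. 4 ppages; refcounts: pp0:1 pp1:1 pp2:1 pp3:1
Op 6: write(P0, v1, 157). refcount(pp2)=1 -> write in place. 4 ppages; refcounts: pp0:1 pp1:1 pp2:1 pp3:1
P0: v0 -> pp0 = 177
P1: v0 -> pp3 = 145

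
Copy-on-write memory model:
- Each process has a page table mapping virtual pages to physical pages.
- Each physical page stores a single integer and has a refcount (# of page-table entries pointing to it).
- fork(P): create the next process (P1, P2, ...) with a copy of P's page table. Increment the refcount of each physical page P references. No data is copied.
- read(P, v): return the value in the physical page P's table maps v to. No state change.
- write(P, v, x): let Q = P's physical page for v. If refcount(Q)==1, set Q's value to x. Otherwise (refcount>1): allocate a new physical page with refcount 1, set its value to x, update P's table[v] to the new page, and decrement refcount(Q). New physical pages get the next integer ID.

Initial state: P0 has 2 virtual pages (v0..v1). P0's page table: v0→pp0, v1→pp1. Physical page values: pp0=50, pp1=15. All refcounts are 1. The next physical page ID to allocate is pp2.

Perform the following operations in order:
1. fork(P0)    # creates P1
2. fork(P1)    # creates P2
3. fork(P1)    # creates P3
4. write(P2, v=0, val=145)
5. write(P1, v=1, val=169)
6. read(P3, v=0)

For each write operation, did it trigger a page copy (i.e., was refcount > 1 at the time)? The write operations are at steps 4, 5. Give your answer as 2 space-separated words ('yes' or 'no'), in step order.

Op 1: fork(P0) -> P1. 2 ppages; refcounts: pp0:2 pp1:2
Op 2: fork(P1) -> P2. 2 ppages; refcounts: pp0:3 pp1:3
Op 3: fork(P1) -> P3. 2 ppages; refcounts: pp0:4 pp1:4
Op 4: write(P2, v0, 145). refcount(pp0)=4>1 -> COPY to pp2. 3 ppages; refcounts: pp0:3 pp1:4 pp2:1
Op 5: write(P1, v1, 169). refcount(pp1)=4>1 -> COPY to pp3. 4 ppages; refcounts: pp0:3 pp1:3 pp2:1 pp3:1
Op 6: read(P3, v0) -> 50. No state change.

yes yes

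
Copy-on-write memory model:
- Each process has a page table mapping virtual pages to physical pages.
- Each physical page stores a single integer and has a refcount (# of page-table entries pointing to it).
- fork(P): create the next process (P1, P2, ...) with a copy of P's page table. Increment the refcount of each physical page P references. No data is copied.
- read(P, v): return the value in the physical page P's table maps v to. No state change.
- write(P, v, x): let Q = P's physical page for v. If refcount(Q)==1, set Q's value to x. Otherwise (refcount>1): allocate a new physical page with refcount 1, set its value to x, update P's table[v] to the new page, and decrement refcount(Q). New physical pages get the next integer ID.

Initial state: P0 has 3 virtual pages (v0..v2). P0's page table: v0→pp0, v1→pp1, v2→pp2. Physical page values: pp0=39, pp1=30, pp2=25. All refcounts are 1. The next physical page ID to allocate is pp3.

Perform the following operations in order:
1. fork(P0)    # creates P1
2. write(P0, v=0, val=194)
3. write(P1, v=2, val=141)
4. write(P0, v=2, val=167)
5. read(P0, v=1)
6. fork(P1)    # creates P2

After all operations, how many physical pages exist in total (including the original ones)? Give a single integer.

Op 1: fork(P0) -> P1. 3 ppages; refcounts: pp0:2 pp1:2 pp2:2
Op 2: write(P0, v0, 194). refcount(pp0)=2>1 -> COPY to pp3. 4 ppages; refcounts: pp0:1 pp1:2 pp2:2 pp3:1
Op 3: write(P1, v2, 141). refcount(pp2)=2>1 -> COPY to pp4. 5 ppages; refcounts: pp0:1 pp1:2 pp2:1 pp3:1 pp4:1
Op 4: write(P0, v2, 167). refcount(pp2)=1 -> write in place. 5 ppages; refcounts: pp0:1 pp1:2 pp2:1 pp3:1 pp4:1
Op 5: read(P0, v1) -> 30. No state change.
Op 6: fork(P1) -> P2. 5 ppages; refcounts: pp0:2 pp1:3 pp2:1 pp3:1 pp4:2

Answer: 5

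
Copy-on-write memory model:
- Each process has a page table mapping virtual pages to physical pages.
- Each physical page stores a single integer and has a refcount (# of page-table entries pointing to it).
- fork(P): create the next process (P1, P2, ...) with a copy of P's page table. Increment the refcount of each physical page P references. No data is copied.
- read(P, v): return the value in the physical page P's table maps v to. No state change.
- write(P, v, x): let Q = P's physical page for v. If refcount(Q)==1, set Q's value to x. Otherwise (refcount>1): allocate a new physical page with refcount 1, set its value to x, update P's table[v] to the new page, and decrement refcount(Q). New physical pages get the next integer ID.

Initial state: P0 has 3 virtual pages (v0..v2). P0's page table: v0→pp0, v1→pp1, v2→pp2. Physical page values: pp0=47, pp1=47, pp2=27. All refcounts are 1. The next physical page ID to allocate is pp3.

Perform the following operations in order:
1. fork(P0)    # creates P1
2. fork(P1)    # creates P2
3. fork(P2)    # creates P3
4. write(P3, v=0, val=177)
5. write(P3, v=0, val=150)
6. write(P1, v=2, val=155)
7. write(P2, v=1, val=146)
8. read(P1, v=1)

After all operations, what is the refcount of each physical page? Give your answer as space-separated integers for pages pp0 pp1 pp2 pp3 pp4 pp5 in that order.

Op 1: fork(P0) -> P1. 3 ppages; refcounts: pp0:2 pp1:2 pp2:2
Op 2: fork(P1) -> P2. 3 ppages; refcounts: pp0:3 pp1:3 pp2:3
Op 3: fork(P2) -> P3. 3 ppages; refcounts: pp0:4 pp1:4 pp2:4
Op 4: write(P3, v0, 177). refcount(pp0)=4>1 -> COPY to pp3. 4 ppages; refcounts: pp0:3 pp1:4 pp2:4 pp3:1
Op 5: write(P3, v0, 150). refcount(pp3)=1 -> write in place. 4 ppages; refcounts: pp0:3 pp1:4 pp2:4 pp3:1
Op 6: write(P1, v2, 155). refcount(pp2)=4>1 -> COPY to pp4. 5 ppages; refcounts: pp0:3 pp1:4 pp2:3 pp3:1 pp4:1
Op 7: write(P2, v1, 146). refcount(pp1)=4>1 -> COPY to pp5. 6 ppages; refcounts: pp0:3 pp1:3 pp2:3 pp3:1 pp4:1 pp5:1
Op 8: read(P1, v1) -> 47. No state change.

Answer: 3 3 3 1 1 1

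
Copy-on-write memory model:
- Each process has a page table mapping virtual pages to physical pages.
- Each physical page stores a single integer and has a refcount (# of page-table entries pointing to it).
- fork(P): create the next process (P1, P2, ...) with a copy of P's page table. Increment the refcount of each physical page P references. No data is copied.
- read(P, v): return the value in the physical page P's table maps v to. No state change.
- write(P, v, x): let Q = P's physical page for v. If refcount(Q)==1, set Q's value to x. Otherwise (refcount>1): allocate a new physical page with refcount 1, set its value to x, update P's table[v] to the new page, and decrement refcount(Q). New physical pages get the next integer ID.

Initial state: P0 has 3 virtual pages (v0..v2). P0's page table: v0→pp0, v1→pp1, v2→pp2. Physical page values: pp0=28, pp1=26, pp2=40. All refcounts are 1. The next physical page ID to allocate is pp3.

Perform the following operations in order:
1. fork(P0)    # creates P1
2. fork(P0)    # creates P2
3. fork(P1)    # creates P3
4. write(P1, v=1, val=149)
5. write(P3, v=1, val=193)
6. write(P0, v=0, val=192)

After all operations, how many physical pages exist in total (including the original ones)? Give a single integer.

Op 1: fork(P0) -> P1. 3 ppages; refcounts: pp0:2 pp1:2 pp2:2
Op 2: fork(P0) -> P2. 3 ppages; refcounts: pp0:3 pp1:3 pp2:3
Op 3: fork(P1) -> P3. 3 ppages; refcounts: pp0:4 pp1:4 pp2:4
Op 4: write(P1, v1, 149). refcount(pp1)=4>1 -> COPY to pp3. 4 ppages; refcounts: pp0:4 pp1:3 pp2:4 pp3:1
Op 5: write(P3, v1, 193). refcount(pp1)=3>1 -> COPY to pp4. 5 ppages; refcounts: pp0:4 pp1:2 pp2:4 pp3:1 pp4:1
Op 6: write(P0, v0, 192). refcount(pp0)=4>1 -> COPY to pp5. 6 ppages; refcounts: pp0:3 pp1:2 pp2:4 pp3:1 pp4:1 pp5:1

Answer: 6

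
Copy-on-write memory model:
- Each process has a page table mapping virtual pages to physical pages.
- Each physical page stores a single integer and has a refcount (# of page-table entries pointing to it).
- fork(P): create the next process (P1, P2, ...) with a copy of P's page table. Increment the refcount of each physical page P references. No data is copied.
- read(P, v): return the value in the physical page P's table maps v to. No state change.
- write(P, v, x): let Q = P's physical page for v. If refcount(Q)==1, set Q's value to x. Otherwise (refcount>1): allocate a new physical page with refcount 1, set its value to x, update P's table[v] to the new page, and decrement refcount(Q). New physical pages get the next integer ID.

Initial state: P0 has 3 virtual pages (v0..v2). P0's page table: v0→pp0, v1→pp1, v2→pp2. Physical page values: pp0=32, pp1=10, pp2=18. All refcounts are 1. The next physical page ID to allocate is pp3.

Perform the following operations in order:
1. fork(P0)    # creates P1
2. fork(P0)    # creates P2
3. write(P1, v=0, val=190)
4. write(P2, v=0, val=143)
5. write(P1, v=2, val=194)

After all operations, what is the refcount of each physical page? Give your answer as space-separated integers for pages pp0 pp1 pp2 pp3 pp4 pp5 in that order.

Op 1: fork(P0) -> P1. 3 ppages; refcounts: pp0:2 pp1:2 pp2:2
Op 2: fork(P0) -> P2. 3 ppages; refcounts: pp0:3 pp1:3 pp2:3
Op 3: write(P1, v0, 190). refcount(pp0)=3>1 -> COPY to pp3. 4 ppages; refcounts: pp0:2 pp1:3 pp2:3 pp3:1
Op 4: write(P2, v0, 143). refcount(pp0)=2>1 -> COPY to pp4. 5 ppages; refcounts: pp0:1 pp1:3 pp2:3 pp3:1 pp4:1
Op 5: write(P1, v2, 194). refcount(pp2)=3>1 -> COPY to pp5. 6 ppages; refcounts: pp0:1 pp1:3 pp2:2 pp3:1 pp4:1 pp5:1

Answer: 1 3 2 1 1 1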